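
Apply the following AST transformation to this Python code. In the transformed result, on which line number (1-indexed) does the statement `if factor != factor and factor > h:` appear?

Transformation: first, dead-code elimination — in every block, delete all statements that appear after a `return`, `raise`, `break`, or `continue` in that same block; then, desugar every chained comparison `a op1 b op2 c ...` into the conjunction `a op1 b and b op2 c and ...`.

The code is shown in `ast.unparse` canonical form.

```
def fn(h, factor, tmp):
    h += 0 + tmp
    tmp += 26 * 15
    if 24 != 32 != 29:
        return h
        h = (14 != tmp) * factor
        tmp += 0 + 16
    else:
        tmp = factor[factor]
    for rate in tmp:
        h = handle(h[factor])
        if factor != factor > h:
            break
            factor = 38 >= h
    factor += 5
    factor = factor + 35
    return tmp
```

Transformed code:
def fn(h, factor, tmp):
    h += 0 + tmp
    tmp += 26 * 15
    if 24 != 32 and 32 != 29:
        return h
    else:
        tmp = factor[factor]
    for rate in tmp:
        h = handle(h[factor])
        if factor != factor and factor > h:
            break
    factor += 5
    factor = factor + 35
    return tmp

10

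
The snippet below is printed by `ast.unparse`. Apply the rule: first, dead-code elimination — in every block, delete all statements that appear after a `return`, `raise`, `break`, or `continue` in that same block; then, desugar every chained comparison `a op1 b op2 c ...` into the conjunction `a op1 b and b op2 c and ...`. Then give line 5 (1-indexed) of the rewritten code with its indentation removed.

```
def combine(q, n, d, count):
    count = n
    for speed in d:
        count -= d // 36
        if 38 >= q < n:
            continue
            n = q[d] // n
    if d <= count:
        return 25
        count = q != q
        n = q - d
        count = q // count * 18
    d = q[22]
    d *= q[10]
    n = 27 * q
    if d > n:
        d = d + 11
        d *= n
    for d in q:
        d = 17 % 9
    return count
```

Transformed code:
def combine(q, n, d, count):
    count = n
    for speed in d:
        count -= d // 36
        if 38 >= q and q < n:
            continue
    if d <= count:
        return 25
    d = q[22]
    d *= q[10]
    n = 27 * q
    if d > n:
        d = d + 11
        d *= n
    for d in q:
        d = 17 % 9
    return count

if 38 >= q and q < n:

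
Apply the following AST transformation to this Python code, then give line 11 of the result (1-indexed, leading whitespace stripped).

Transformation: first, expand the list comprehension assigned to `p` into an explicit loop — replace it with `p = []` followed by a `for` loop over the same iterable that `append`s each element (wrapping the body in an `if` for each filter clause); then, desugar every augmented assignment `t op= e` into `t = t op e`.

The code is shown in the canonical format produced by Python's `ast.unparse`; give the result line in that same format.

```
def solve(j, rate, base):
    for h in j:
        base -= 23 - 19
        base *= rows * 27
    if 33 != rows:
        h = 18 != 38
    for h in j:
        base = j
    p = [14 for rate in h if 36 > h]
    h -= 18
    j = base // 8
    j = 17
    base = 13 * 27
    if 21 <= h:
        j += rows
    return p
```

if 36 > h:

Transformed code:
def solve(j, rate, base):
    for h in j:
        base = base - (23 - 19)
        base = base * (rows * 27)
    if 33 != rows:
        h = 18 != 38
    for h in j:
        base = j
    p = []
    for rate in h:
        if 36 > h:
            p.append(14)
    h = h - 18
    j = base // 8
    j = 17
    base = 13 * 27
    if 21 <= h:
        j = j + rows
    return p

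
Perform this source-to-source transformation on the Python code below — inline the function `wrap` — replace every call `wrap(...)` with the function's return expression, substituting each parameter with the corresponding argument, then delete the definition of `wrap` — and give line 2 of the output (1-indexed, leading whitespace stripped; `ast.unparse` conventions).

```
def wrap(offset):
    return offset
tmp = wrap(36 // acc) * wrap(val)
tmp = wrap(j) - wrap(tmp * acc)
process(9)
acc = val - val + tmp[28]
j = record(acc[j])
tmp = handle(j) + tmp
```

Transformed code:
tmp = 36 // acc * val
tmp = j - tmp * acc
process(9)
acc = val - val + tmp[28]
j = record(acc[j])
tmp = handle(j) + tmp

tmp = j - tmp * acc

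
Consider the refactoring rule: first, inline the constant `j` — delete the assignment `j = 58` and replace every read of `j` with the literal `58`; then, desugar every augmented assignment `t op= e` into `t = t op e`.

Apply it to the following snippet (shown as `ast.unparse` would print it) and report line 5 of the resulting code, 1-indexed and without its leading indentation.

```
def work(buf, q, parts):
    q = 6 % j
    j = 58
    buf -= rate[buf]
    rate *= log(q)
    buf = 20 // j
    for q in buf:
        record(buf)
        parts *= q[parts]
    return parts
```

Transformed code:
def work(buf, q, parts):
    q = 6 % 58
    buf = buf - rate[buf]
    rate = rate * log(q)
    buf = 20 // 58
    for q in buf:
        record(buf)
        parts = parts * q[parts]
    return parts

buf = 20 // 58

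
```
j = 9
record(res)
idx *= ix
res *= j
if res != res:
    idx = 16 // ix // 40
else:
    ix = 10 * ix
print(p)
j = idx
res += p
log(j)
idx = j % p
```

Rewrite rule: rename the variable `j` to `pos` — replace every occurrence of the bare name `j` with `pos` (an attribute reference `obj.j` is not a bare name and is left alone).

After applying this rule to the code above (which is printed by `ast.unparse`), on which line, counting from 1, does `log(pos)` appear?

12

Transformed code:
pos = 9
record(res)
idx *= ix
res *= pos
if res != res:
    idx = 16 // ix // 40
else:
    ix = 10 * ix
print(p)
pos = idx
res += p
log(pos)
idx = pos % p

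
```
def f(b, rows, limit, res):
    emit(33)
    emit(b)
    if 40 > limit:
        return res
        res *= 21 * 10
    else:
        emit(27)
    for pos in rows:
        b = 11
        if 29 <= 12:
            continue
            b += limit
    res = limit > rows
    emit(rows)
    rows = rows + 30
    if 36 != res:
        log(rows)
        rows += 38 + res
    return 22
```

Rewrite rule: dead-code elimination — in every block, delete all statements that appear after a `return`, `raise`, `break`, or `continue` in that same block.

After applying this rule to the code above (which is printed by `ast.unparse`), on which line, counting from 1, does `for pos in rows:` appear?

Transformed code:
def f(b, rows, limit, res):
    emit(33)
    emit(b)
    if 40 > limit:
        return res
    else:
        emit(27)
    for pos in rows:
        b = 11
        if 29 <= 12:
            continue
    res = limit > rows
    emit(rows)
    rows = rows + 30
    if 36 != res:
        log(rows)
        rows += 38 + res
    return 22

8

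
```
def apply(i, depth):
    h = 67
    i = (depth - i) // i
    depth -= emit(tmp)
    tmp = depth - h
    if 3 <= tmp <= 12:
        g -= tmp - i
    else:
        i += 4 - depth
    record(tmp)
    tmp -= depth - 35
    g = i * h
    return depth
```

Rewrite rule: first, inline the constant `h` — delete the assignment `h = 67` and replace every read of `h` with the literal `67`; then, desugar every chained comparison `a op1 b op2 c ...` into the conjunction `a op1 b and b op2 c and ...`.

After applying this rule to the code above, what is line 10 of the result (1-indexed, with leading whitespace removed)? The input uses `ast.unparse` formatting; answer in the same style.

tmp -= depth - 35

Transformed code:
def apply(i, depth):
    i = (depth - i) // i
    depth -= emit(tmp)
    tmp = depth - 67
    if 3 <= tmp and tmp <= 12:
        g -= tmp - i
    else:
        i += 4 - depth
    record(tmp)
    tmp -= depth - 35
    g = i * 67
    return depth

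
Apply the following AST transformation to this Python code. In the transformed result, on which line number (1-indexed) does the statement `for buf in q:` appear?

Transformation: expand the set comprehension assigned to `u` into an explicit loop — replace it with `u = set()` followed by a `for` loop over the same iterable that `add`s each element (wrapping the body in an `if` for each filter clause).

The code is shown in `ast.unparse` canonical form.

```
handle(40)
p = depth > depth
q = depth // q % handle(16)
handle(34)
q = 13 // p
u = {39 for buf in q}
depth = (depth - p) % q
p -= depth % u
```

Transformed code:
handle(40)
p = depth > depth
q = depth // q % handle(16)
handle(34)
q = 13 // p
u = set()
for buf in q:
    u.add(39)
depth = (depth - p) % q
p -= depth % u

7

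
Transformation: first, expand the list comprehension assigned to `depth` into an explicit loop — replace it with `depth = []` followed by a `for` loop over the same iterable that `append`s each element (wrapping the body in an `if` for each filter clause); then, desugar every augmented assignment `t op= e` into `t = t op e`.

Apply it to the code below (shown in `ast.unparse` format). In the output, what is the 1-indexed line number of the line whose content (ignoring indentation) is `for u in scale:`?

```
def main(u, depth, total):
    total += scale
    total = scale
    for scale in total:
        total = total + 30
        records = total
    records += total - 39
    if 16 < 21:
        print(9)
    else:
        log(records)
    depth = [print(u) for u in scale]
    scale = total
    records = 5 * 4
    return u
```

13

Transformed code:
def main(u, depth, total):
    total = total + scale
    total = scale
    for scale in total:
        total = total + 30
        records = total
    records = records + (total - 39)
    if 16 < 21:
        print(9)
    else:
        log(records)
    depth = []
    for u in scale:
        depth.append(print(u))
    scale = total
    records = 5 * 4
    return u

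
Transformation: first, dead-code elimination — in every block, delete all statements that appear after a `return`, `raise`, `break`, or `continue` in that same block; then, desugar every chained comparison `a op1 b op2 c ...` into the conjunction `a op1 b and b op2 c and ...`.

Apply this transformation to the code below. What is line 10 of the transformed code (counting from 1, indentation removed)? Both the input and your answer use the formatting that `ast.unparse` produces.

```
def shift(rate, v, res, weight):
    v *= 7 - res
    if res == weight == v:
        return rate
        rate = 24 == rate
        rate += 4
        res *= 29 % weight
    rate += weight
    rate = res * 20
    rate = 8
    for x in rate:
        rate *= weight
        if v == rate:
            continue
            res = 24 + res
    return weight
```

Transformed code:
def shift(rate, v, res, weight):
    v *= 7 - res
    if res == weight and weight == v:
        return rate
    rate += weight
    rate = res * 20
    rate = 8
    for x in rate:
        rate *= weight
        if v == rate:
            continue
    return weight

if v == rate:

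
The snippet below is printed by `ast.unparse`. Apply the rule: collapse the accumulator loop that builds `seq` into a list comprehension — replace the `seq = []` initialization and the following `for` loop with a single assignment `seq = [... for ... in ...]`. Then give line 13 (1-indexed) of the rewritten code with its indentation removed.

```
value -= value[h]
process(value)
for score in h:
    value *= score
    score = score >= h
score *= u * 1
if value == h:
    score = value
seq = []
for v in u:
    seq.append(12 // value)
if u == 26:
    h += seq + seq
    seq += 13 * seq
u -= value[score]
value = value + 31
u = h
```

Transformed code:
value -= value[h]
process(value)
for score in h:
    value *= score
    score = score >= h
score *= u * 1
if value == h:
    score = value
seq = [12 // value for v in u]
if u == 26:
    h += seq + seq
    seq += 13 * seq
u -= value[score]
value = value + 31
u = h

u -= value[score]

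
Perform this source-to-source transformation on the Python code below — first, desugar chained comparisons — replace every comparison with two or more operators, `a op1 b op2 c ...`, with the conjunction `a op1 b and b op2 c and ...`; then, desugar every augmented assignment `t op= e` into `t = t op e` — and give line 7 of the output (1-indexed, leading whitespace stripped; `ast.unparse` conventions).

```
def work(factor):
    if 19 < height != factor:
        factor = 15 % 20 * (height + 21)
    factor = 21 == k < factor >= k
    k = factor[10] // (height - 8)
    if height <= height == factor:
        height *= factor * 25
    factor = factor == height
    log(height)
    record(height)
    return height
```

height = height * (factor * 25)

Transformed code:
def work(factor):
    if 19 < height and height != factor:
        factor = 15 % 20 * (height + 21)
    factor = 21 == k and k < factor and (factor >= k)
    k = factor[10] // (height - 8)
    if height <= height and height == factor:
        height = height * (factor * 25)
    factor = factor == height
    log(height)
    record(height)
    return height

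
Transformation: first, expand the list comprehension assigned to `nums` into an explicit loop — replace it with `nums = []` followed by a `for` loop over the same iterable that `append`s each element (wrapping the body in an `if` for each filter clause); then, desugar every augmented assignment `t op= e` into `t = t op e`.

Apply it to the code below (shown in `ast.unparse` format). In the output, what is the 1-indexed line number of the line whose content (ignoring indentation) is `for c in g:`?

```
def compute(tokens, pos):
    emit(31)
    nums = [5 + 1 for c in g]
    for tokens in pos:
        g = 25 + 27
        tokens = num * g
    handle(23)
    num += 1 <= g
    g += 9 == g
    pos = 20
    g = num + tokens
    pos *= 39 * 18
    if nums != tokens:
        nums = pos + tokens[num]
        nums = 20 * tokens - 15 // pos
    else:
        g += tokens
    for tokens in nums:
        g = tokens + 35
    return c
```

4

Transformed code:
def compute(tokens, pos):
    emit(31)
    nums = []
    for c in g:
        nums.append(5 + 1)
    for tokens in pos:
        g = 25 + 27
        tokens = num * g
    handle(23)
    num = num + (1 <= g)
    g = g + (9 == g)
    pos = 20
    g = num + tokens
    pos = pos * (39 * 18)
    if nums != tokens:
        nums = pos + tokens[num]
        nums = 20 * tokens - 15 // pos
    else:
        g = g + tokens
    for tokens in nums:
        g = tokens + 35
    return c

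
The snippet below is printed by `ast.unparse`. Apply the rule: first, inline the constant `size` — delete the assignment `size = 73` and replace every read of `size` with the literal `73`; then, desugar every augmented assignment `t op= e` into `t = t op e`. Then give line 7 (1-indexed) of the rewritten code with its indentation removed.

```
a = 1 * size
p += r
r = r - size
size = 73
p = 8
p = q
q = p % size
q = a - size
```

Transformed code:
a = 1 * 73
p = p + r
r = r - 73
p = 8
p = q
q = p % 73
q = a - 73

q = a - 73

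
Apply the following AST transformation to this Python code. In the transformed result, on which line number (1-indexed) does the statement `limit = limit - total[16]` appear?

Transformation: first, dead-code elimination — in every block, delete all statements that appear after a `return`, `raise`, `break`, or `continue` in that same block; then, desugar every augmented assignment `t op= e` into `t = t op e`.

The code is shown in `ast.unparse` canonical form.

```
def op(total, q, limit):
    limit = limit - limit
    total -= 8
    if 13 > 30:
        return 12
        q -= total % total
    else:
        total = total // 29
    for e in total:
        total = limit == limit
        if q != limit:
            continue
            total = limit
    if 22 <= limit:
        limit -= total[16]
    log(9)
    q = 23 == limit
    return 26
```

13

Transformed code:
def op(total, q, limit):
    limit = limit - limit
    total = total - 8
    if 13 > 30:
        return 12
    else:
        total = total // 29
    for e in total:
        total = limit == limit
        if q != limit:
            continue
    if 22 <= limit:
        limit = limit - total[16]
    log(9)
    q = 23 == limit
    return 26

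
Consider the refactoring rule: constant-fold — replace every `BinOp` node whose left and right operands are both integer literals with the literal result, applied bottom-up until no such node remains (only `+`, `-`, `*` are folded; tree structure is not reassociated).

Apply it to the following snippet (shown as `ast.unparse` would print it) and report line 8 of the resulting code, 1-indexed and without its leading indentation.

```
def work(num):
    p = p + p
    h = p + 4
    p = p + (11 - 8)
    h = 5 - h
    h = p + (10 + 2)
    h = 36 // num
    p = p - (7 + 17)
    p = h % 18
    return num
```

p = p - 24

Transformed code:
def work(num):
    p = p + p
    h = p + 4
    p = p + 3
    h = 5 - h
    h = p + 12
    h = 36 // num
    p = p - 24
    p = h % 18
    return num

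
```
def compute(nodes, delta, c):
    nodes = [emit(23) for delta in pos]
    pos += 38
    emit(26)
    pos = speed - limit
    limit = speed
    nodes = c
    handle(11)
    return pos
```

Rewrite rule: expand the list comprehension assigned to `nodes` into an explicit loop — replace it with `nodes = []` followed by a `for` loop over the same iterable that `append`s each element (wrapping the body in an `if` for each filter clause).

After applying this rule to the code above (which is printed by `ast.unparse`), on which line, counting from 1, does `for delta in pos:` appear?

Transformed code:
def compute(nodes, delta, c):
    nodes = []
    for delta in pos:
        nodes.append(emit(23))
    pos += 38
    emit(26)
    pos = speed - limit
    limit = speed
    nodes = c
    handle(11)
    return pos

3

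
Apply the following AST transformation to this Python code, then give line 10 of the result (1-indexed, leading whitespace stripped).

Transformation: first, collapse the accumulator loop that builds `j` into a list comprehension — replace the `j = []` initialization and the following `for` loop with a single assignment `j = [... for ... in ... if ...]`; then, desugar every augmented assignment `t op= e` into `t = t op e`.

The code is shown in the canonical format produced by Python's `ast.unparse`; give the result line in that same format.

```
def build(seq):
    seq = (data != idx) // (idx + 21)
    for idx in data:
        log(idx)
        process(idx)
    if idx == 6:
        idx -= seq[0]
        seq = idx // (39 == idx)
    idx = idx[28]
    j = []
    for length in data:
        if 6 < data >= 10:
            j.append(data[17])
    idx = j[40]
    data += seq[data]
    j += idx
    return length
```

Transformed code:
def build(seq):
    seq = (data != idx) // (idx + 21)
    for idx in data:
        log(idx)
        process(idx)
    if idx == 6:
        idx = idx - seq[0]
        seq = idx // (39 == idx)
    idx = idx[28]
    j = [data[17] for length in data if 6 < data >= 10]
    idx = j[40]
    data = data + seq[data]
    j = j + idx
    return length

j = [data[17] for length in data if 6 < data >= 10]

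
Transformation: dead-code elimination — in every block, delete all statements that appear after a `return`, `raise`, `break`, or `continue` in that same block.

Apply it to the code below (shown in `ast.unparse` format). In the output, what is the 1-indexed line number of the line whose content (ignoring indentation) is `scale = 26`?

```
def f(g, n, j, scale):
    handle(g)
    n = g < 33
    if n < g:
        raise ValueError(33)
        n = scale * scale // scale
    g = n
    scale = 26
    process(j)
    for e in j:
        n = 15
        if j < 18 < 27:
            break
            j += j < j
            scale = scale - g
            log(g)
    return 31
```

Transformed code:
def f(g, n, j, scale):
    handle(g)
    n = g < 33
    if n < g:
        raise ValueError(33)
    g = n
    scale = 26
    process(j)
    for e in j:
        n = 15
        if j < 18 < 27:
            break
    return 31

7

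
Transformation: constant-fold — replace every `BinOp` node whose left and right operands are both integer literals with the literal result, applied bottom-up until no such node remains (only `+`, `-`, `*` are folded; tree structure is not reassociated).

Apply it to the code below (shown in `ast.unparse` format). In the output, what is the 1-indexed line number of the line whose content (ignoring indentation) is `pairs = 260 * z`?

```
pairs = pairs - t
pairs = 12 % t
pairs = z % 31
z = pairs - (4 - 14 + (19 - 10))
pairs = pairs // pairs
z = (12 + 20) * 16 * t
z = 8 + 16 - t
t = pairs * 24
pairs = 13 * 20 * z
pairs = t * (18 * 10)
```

Transformed code:
pairs = pairs - t
pairs = 12 % t
pairs = z % 31
z = pairs - -1
pairs = pairs // pairs
z = 512 * t
z = 24 - t
t = pairs * 24
pairs = 260 * z
pairs = t * 180

9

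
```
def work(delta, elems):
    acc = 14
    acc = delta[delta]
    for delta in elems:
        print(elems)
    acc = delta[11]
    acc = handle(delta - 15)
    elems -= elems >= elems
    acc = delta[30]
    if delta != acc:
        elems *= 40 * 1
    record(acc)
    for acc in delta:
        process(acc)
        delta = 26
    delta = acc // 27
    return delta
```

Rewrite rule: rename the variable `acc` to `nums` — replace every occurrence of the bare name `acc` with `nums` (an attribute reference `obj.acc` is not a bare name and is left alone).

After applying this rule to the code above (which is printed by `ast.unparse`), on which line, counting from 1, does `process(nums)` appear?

14

Transformed code:
def work(delta, elems):
    nums = 14
    nums = delta[delta]
    for delta in elems:
        print(elems)
    nums = delta[11]
    nums = handle(delta - 15)
    elems -= elems >= elems
    nums = delta[30]
    if delta != nums:
        elems *= 40 * 1
    record(nums)
    for nums in delta:
        process(nums)
        delta = 26
    delta = nums // 27
    return delta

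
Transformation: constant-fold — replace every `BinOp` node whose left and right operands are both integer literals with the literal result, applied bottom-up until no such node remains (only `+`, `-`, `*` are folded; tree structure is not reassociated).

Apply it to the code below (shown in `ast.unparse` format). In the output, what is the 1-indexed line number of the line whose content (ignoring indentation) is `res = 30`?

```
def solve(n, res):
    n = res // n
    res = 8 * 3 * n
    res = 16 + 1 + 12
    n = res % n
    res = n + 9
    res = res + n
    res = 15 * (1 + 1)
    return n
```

Transformed code:
def solve(n, res):
    n = res // n
    res = 24 * n
    res = 29
    n = res % n
    res = n + 9
    res = res + n
    res = 30
    return n

8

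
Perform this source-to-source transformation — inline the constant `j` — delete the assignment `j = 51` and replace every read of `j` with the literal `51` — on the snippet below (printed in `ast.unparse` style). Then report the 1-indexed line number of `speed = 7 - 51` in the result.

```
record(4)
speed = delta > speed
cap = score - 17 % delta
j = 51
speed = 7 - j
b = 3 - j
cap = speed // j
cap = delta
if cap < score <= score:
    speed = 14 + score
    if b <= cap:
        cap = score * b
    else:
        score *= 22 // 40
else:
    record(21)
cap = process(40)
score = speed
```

Transformed code:
record(4)
speed = delta > speed
cap = score - 17 % delta
speed = 7 - 51
b = 3 - 51
cap = speed // 51
cap = delta
if cap < score <= score:
    speed = 14 + score
    if b <= cap:
        cap = score * b
    else:
        score *= 22 // 40
else:
    record(21)
cap = process(40)
score = speed

4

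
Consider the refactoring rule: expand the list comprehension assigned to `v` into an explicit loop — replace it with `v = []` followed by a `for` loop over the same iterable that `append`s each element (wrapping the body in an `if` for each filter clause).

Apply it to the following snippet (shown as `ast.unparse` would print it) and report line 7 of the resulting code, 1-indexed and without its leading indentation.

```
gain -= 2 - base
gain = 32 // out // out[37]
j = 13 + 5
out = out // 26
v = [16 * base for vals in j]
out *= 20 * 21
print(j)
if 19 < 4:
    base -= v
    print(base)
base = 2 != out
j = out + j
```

Transformed code:
gain -= 2 - base
gain = 32 // out // out[37]
j = 13 + 5
out = out // 26
v = []
for vals in j:
    v.append(16 * base)
out *= 20 * 21
print(j)
if 19 < 4:
    base -= v
    print(base)
base = 2 != out
j = out + j

v.append(16 * base)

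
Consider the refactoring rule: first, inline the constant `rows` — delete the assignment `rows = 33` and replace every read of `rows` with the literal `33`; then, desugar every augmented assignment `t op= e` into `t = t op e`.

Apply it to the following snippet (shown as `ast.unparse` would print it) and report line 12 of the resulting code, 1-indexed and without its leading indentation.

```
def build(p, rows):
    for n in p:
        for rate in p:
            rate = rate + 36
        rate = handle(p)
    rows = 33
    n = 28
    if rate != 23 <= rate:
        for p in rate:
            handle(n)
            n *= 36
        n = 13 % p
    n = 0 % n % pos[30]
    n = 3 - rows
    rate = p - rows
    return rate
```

Transformed code:
def build(p, rows):
    for n in p:
        for rate in p:
            rate = rate + 36
        rate = handle(p)
    n = 28
    if rate != 23 <= rate:
        for p in rate:
            handle(n)
            n = n * 36
        n = 13 % p
    n = 0 % n % pos[30]
    n = 3 - 33
    rate = p - 33
    return rate

n = 0 % n % pos[30]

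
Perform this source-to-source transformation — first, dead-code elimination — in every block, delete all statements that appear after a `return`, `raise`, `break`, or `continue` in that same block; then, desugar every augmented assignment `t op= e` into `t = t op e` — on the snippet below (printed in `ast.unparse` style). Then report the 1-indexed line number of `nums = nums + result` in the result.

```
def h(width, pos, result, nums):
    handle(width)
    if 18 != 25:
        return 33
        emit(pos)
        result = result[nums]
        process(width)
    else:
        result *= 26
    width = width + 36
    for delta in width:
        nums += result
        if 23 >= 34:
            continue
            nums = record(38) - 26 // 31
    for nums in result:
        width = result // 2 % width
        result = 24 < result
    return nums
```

9

Transformed code:
def h(width, pos, result, nums):
    handle(width)
    if 18 != 25:
        return 33
    else:
        result = result * 26
    width = width + 36
    for delta in width:
        nums = nums + result
        if 23 >= 34:
            continue
    for nums in result:
        width = result // 2 % width
        result = 24 < result
    return nums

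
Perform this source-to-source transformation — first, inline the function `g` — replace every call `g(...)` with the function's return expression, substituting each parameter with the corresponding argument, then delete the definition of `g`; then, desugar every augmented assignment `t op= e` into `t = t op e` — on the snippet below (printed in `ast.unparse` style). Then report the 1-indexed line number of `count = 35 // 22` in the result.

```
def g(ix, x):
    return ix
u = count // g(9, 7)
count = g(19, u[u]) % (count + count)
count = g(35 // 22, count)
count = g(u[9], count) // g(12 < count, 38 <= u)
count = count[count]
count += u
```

Transformed code:
u = count // 9
count = 19 % (count + count)
count = 35 // 22
count = u[9] // (12 < count)
count = count[count]
count = count + u

3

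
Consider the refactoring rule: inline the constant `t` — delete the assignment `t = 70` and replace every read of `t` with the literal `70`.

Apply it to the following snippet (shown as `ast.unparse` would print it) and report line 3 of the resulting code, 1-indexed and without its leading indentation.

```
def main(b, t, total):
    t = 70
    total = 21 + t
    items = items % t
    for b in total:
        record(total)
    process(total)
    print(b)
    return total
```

Transformed code:
def main(b, t, total):
    total = 21 + 70
    items = items % 70
    for b in total:
        record(total)
    process(total)
    print(b)
    return total

items = items % 70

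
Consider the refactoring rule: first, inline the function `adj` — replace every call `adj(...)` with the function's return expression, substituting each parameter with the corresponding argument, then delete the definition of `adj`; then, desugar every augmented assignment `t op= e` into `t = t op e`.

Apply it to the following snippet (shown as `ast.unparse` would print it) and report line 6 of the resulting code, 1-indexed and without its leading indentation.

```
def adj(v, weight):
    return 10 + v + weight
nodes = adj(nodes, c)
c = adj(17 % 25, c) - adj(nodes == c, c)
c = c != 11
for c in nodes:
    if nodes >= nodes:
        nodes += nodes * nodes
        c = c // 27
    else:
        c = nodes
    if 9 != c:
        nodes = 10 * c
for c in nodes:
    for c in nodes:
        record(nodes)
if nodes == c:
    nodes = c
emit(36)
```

Transformed code:
nodes = 10 + nodes + c
c = 10 + 17 % 25 + c - (10 + (nodes == c) + c)
c = c != 11
for c in nodes:
    if nodes >= nodes:
        nodes = nodes + nodes * nodes
        c = c // 27
    else:
        c = nodes
    if 9 != c:
        nodes = 10 * c
for c in nodes:
    for c in nodes:
        record(nodes)
if nodes == c:
    nodes = c
emit(36)

nodes = nodes + nodes * nodes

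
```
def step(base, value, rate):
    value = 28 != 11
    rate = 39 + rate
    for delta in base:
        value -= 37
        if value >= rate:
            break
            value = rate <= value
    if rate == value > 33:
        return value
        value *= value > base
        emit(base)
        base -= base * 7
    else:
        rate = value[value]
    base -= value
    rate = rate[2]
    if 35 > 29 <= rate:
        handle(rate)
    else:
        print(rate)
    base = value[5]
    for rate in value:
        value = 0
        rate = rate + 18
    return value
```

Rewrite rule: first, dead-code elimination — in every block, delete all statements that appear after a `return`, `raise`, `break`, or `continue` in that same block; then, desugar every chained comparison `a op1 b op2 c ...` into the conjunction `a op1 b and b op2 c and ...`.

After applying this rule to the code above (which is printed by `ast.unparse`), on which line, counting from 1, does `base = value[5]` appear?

18

Transformed code:
def step(base, value, rate):
    value = 28 != 11
    rate = 39 + rate
    for delta in base:
        value -= 37
        if value >= rate:
            break
    if rate == value and value > 33:
        return value
    else:
        rate = value[value]
    base -= value
    rate = rate[2]
    if 35 > 29 and 29 <= rate:
        handle(rate)
    else:
        print(rate)
    base = value[5]
    for rate in value:
        value = 0
        rate = rate + 18
    return value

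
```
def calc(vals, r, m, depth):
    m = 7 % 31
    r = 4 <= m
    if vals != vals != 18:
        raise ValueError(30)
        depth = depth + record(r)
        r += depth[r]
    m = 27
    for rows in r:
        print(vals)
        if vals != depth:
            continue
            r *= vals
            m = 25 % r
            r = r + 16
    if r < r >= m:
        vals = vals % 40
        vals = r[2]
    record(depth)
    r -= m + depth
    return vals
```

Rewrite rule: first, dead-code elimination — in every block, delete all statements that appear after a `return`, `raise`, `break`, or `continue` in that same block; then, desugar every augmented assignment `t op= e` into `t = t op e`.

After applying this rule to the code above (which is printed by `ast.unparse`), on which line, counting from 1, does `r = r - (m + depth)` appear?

15

Transformed code:
def calc(vals, r, m, depth):
    m = 7 % 31
    r = 4 <= m
    if vals != vals != 18:
        raise ValueError(30)
    m = 27
    for rows in r:
        print(vals)
        if vals != depth:
            continue
    if r < r >= m:
        vals = vals % 40
        vals = r[2]
    record(depth)
    r = r - (m + depth)
    return vals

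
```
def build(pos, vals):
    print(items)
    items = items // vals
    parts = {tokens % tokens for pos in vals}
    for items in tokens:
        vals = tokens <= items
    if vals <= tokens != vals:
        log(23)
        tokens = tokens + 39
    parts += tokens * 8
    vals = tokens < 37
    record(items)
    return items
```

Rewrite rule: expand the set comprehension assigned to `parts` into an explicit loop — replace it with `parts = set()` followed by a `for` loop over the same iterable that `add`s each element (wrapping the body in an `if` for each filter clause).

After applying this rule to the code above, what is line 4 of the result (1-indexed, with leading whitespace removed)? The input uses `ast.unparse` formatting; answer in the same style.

Transformed code:
def build(pos, vals):
    print(items)
    items = items // vals
    parts = set()
    for pos in vals:
        parts.add(tokens % tokens)
    for items in tokens:
        vals = tokens <= items
    if vals <= tokens != vals:
        log(23)
        tokens = tokens + 39
    parts += tokens * 8
    vals = tokens < 37
    record(items)
    return items

parts = set()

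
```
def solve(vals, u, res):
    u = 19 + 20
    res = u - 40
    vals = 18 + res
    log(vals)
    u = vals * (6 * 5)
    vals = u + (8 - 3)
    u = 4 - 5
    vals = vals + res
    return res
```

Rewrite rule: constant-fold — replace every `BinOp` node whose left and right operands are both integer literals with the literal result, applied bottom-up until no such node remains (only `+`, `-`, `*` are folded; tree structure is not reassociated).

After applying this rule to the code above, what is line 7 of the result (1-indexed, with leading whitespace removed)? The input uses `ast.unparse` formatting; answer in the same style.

Transformed code:
def solve(vals, u, res):
    u = 39
    res = u - 40
    vals = 18 + res
    log(vals)
    u = vals * 30
    vals = u + 5
    u = -1
    vals = vals + res
    return res

vals = u + 5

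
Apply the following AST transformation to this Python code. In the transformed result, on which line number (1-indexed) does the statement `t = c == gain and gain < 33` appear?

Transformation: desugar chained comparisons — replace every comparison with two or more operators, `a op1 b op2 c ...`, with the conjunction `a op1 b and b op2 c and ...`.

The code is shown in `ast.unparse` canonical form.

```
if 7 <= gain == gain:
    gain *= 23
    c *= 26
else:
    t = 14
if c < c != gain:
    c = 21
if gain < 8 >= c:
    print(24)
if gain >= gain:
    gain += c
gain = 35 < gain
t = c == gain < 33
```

Transformed code:
if 7 <= gain and gain == gain:
    gain *= 23
    c *= 26
else:
    t = 14
if c < c and c != gain:
    c = 21
if gain < 8 and 8 >= c:
    print(24)
if gain >= gain:
    gain += c
gain = 35 < gain
t = c == gain and gain < 33

13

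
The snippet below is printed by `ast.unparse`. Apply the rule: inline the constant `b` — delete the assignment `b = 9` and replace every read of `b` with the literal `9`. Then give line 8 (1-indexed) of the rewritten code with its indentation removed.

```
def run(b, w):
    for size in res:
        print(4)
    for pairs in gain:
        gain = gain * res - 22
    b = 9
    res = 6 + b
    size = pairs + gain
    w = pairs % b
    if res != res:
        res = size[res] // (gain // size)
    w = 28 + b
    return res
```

w = pairs % 9

Transformed code:
def run(b, w):
    for size in res:
        print(4)
    for pairs in gain:
        gain = gain * res - 22
    res = 6 + 9
    size = pairs + gain
    w = pairs % 9
    if res != res:
        res = size[res] // (gain // size)
    w = 28 + 9
    return res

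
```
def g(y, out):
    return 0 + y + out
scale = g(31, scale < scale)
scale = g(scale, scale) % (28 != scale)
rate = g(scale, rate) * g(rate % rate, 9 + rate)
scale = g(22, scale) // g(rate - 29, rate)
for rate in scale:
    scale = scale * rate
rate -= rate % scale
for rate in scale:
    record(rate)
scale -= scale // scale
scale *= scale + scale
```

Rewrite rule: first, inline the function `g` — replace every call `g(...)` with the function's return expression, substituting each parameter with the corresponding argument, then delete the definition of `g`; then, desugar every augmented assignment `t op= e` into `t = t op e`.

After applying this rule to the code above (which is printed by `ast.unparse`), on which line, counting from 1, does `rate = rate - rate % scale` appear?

7

Transformed code:
scale = 0 + 31 + (scale < scale)
scale = (0 + scale + scale) % (28 != scale)
rate = (0 + scale + rate) * (0 + rate % rate + (9 + rate))
scale = (0 + 22 + scale) // (0 + (rate - 29) + rate)
for rate in scale:
    scale = scale * rate
rate = rate - rate % scale
for rate in scale:
    record(rate)
scale = scale - scale // scale
scale = scale * (scale + scale)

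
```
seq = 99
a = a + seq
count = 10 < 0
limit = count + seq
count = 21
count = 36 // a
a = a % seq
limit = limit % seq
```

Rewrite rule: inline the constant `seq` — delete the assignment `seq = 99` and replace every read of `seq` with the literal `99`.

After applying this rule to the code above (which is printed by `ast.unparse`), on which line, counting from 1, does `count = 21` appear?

Transformed code:
a = a + 99
count = 10 < 0
limit = count + 99
count = 21
count = 36 // a
a = a % 99
limit = limit % 99

4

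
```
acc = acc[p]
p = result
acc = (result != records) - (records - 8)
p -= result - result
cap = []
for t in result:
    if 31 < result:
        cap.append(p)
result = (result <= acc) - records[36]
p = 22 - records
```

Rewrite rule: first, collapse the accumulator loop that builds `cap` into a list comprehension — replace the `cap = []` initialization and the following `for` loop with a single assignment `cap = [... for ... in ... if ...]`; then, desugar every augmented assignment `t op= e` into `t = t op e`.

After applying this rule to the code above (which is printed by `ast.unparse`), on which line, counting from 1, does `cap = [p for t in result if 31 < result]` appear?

5

Transformed code:
acc = acc[p]
p = result
acc = (result != records) - (records - 8)
p = p - (result - result)
cap = [p for t in result if 31 < result]
result = (result <= acc) - records[36]
p = 22 - records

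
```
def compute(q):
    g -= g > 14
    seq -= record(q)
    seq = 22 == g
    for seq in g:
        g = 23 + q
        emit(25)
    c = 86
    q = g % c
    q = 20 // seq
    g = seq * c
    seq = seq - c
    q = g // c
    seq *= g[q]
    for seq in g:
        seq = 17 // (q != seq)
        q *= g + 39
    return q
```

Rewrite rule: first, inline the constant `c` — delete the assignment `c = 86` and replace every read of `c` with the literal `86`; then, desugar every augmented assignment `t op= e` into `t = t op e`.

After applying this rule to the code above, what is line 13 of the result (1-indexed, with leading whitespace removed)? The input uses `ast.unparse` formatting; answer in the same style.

Transformed code:
def compute(q):
    g = g - (g > 14)
    seq = seq - record(q)
    seq = 22 == g
    for seq in g:
        g = 23 + q
        emit(25)
    q = g % 86
    q = 20 // seq
    g = seq * 86
    seq = seq - 86
    q = g // 86
    seq = seq * g[q]
    for seq in g:
        seq = 17 // (q != seq)
        q = q * (g + 39)
    return q

seq = seq * g[q]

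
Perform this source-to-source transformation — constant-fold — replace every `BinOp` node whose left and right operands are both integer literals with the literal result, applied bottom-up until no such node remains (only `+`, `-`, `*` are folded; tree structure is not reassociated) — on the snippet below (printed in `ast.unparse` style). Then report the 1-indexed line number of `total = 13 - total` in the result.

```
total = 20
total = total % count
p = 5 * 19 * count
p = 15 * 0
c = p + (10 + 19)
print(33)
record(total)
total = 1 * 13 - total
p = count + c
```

Transformed code:
total = 20
total = total % count
p = 95 * count
p = 0
c = p + 29
print(33)
record(total)
total = 13 - total
p = count + c

8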